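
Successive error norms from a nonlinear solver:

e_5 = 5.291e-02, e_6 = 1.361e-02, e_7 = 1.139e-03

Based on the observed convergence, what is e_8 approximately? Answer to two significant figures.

1.2e-5

First estimate the order: p ≈ ln(e_7/e_6) / ln(e_6/e_5) = ln(1.139e-03/1.361e-02)/ln(1.361e-02/5.291e-02) = ln(0.0836885)/ln(0.257229) ≈ 1.8270.
Then e_8 ≈ e_7·(e_7/e_6)^p = 1.139e-03·(0.0836885)^1.8270 = 1.139e-03·0.0107575 ≈ 1.225e-05.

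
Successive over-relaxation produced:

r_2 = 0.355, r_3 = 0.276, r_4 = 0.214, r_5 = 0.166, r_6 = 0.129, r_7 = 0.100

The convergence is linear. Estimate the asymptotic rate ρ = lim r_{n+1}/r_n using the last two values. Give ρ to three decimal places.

0.775

ρ ≈ r_7/r_6 = 0.100/0.129 = 0.77519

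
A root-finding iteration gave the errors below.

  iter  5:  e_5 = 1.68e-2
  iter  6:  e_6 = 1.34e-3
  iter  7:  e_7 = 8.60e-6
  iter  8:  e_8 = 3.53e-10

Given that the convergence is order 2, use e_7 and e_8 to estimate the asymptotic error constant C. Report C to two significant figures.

4.8

C ≈ e_8 / e_7^2
  = 3.53e-10 / (8.60e-6)^2
  = 3.53e-10 / 7.396e-11 ≈ 4.7729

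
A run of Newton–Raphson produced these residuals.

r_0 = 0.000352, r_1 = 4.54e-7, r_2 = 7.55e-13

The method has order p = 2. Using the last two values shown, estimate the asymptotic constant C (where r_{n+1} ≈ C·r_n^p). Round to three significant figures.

3.66

C ≈ r_2 / r_1^2
  = 7.55e-13 / (4.54e-7)^2
  = 7.55e-13 / 2.06116e-13 ≈ 3.663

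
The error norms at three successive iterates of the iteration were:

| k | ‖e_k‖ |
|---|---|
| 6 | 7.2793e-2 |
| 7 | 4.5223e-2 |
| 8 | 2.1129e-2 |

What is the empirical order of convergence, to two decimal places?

1.60

p ≈ ln(‖e_8‖/‖e_7‖) / ln(‖e_7‖/‖e_6‖)
  = ln(2.1129e-2/4.5223e-2) / ln(4.5223e-2/7.2793e-2)
  = ln(0.467218) / ln(0.621255)
  = -0.76096 / -0.47601 ≈ 1.59862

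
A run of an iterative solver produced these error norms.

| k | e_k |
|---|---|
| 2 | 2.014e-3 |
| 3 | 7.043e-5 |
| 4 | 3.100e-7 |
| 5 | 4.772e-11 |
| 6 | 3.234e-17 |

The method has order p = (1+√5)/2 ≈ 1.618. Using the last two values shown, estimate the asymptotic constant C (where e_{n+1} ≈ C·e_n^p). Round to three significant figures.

C ≈ e_6 / e_5^1.618
  = 3.234e-17 / (4.772e-11)^1.618
  = 3.234e-17 / 1.99589e-17 ≈ 1.6203

1.62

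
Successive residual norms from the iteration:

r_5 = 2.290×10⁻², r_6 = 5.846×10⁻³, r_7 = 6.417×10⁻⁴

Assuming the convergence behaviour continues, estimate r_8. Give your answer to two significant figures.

1.8e-5

First estimate the order: p ≈ ln(r_7/r_6) / ln(r_6/r_5) = ln(6.417×10⁻⁴/5.846×10⁻³)/ln(5.846×10⁻³/2.290×10⁻²) = ln(0.109767)/ln(0.255284) ≈ 1.6182.
Then r_8 ≈ r_7·(r_7/r_6)^p = 6.417×10⁻⁴·(0.109767)^1.6182 = 6.417×10⁻⁴·0.0280086 ≈ 1.797e-05.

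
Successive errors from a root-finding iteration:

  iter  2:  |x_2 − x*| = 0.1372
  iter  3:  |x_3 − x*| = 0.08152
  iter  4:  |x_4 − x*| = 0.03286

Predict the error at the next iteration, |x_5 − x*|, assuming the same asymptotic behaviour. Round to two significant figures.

6.7e-3

First estimate the order: p ≈ ln(|x_4 − x*|/|x_3 − x*|) / ln(|x_3 − x*|/|x_2 − x*|) = ln(0.03286/0.08152)/ln(0.08152/0.1372) = ln(0.403091)/ln(0.594169) ≈ 1.7453.
Then |x_5 − x*| ≈ |x_4 − x*|·(|x_4 − x*|/|x_3 − x*|)^p = 0.03286·(0.403091)^1.7453 = 0.03286·0.204791 ≈ 0.006729.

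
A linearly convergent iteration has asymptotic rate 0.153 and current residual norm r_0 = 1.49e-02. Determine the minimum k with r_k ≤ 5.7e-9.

8

After k steps, r_k ≈ 1.49e-02·0.153^k.
Need 0.153^k ≤ 5.7e-9/1.49e-02 = 3.8255e-07.
k ≥ ln(3.8255e-07)/ln(0.153) = -14.7764/-1.87732 = 7.871.
Smallest integer k = 8.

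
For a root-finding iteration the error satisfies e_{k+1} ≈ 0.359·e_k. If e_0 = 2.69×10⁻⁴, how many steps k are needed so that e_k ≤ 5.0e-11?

After k steps, e_k ≈ 2.69×10⁻⁴·0.359^k.
Need 0.359^k ≤ 5.0e-11/2.69×10⁻⁴ = 1.85874e-07.
k ≥ ln(1.85874e-07)/ln(0.359) = -15.4982/-1.02443 = 15.129.
Smallest integer k = 16.

16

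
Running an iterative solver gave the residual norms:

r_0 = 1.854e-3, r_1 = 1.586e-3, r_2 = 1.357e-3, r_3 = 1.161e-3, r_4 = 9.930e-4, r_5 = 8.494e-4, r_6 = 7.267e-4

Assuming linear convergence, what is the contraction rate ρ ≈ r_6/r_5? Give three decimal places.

ρ ≈ r_6/r_5 = 7.267e-4/8.494e-4 = 0.85555

0.856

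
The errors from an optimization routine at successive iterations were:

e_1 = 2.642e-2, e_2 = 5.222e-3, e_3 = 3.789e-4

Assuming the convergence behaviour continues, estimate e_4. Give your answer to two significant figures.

First estimate the order: p ≈ ln(e_3/e_2) / ln(e_2/e_1) = ln(3.789e-4/5.222e-3)/ln(5.222e-3/2.642e-2) = ln(0.0725584)/ln(0.197653) ≈ 1.6181.
Then e_4 ≈ e_3·(e_3/e_2)^p = 3.789e-4·(0.0725584)^1.6181 = 3.789e-4·0.0143377 ≈ 5.433e-06.

5.4e-6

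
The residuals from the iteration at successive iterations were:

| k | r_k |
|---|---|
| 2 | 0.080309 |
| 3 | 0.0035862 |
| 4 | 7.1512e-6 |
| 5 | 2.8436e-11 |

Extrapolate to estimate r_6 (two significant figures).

4.5e-22

First estimate the order: p ≈ ln(r_5/r_4) / ln(r_4/r_3) = ln(2.8436e-11/7.1512e-6)/ln(7.1512e-6/0.0035862) = ln(3.9764e-06)/ln(0.00199409) ≈ 2.0000.
Then r_6 ≈ r_5·(r_5/r_4)^p = 2.8436e-11·(3.9764e-06)^2.0000 = 2.8436e-11·1.58118e-11 ≈ 4.496e-22.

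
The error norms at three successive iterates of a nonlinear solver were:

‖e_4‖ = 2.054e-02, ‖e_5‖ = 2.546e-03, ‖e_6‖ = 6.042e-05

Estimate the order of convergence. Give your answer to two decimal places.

1.79

p ≈ ln(‖e_6‖/‖e_5‖) / ln(‖e_5‖/‖e_4‖)
  = ln(6.042e-05/2.546e-03) / ln(2.546e-03/2.054e-02)
  = ln(0.0237313) / ln(0.123953)
  = -3.74096 / -2.08785 ≈ 1.79178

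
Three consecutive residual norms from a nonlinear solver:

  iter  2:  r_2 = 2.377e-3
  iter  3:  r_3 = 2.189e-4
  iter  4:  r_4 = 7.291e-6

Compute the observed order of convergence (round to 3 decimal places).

1.426

p ≈ ln(r_4/r_3) / ln(r_3/r_2)
  = ln(7.291e-6/2.189e-4) / ln(2.189e-4/2.377e-3)
  = ln(0.0333074) / ln(0.0920909)
  = -3.401976 / -2.384979 ≈ 1.426418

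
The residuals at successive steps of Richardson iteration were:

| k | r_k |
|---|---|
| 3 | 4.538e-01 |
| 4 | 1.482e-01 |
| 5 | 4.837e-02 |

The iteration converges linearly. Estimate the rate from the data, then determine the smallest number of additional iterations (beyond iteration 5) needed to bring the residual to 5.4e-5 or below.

Rate ρ ≈ r_5/r_4 = 4.837e-02/1.482e-01 = 0.3264.
After j more steps, r_{5+j} ≈ 4.837e-02·ρ^j; need ρ^j ≤ 5.4e-5/4.837e-02 = 0.00111639.
j ≥ ln(0.00111639)/ln(0.3264) = -6.7977/-1.11963 = 6.071.
So 7 more iterations are needed.

7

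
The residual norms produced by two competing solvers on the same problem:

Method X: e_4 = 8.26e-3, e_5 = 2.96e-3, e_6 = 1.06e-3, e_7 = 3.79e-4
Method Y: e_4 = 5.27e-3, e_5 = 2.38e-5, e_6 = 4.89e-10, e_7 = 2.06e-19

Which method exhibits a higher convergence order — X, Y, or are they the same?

Method X: p ≈ ln(3.79e-4/1.06e-3)/ln(1.06e-3/2.96e-3) ≈ 1.00.
Method Y: p ≈ ln(2.06e-19/4.89e-10)/ln(4.89e-10/2.38e-5) ≈ 2.00.
Method Y has the higher order (≈2.0 vs ≈1.0).

Y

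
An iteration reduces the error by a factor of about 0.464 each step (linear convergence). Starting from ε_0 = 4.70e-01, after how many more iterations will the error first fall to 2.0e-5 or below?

14

After k steps, ε_k ≈ 4.70e-01·0.464^k.
Need 0.464^k ≤ 2.0e-5/4.70e-01 = 4.25532e-05.
k ≥ ln(4.25532e-05)/ln(0.464) = -10.0648/-0.76787 = 13.107.
Smallest integer k = 14.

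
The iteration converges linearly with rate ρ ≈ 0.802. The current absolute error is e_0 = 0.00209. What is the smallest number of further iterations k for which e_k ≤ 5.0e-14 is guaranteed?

111

After k steps, e_k ≈ 0.00209·0.802^k.
Need 0.802^k ≤ 5.0e-14/0.00209 = 2.39234e-11.
k ≥ ln(2.39234e-11)/ln(0.802) = -24.4562/-0.22065 = 110.837.
Smallest integer k = 111.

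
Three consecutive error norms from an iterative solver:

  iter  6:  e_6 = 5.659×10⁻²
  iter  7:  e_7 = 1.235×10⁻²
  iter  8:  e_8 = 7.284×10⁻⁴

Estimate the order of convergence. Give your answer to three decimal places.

1.860

p ≈ ln(e_8/e_7) / ln(e_7/e_6)
  = ln(7.284×10⁻⁴/1.235×10⁻²) / ln(1.235×10⁻²/5.659×10⁻²)
  = ln(0.0589798) / ln(0.218236)
  = -2.830560 / -1.522178 ≈ 1.859546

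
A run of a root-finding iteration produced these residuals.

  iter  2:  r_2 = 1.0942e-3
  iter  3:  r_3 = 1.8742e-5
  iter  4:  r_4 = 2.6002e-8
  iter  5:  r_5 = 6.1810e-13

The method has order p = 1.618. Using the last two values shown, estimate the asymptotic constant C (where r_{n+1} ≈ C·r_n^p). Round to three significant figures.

C ≈ r_5 / r_4^1.618
  = 6.1810e-13 / (2.6002e-8)^1.618
  = 6.1810e-13 / 5.33926e-13 ≈ 1.1577

1.16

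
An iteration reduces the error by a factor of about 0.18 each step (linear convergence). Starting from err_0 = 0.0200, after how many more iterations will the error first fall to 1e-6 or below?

6

After k steps, err_k ≈ 0.0200·0.18^k.
Need 0.18^k ≤ 1e-6/0.0200 = 5e-05.
k ≥ ln(5e-05)/ln(0.18) = -9.9035/-1.71480 = 5.775.
Smallest integer k = 6.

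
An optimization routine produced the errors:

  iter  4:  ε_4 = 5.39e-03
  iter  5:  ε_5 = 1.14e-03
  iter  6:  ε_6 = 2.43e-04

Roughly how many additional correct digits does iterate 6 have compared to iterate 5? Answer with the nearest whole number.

Digits gained ≈ log₁₀(ε_5/ε_6) = log₁₀(1.14e-03/2.43e-04) = log₁₀(4.69136) ≈ 0.671.

1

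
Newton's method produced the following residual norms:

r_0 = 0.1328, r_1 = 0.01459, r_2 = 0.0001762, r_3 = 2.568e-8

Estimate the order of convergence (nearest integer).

Consecutive ratios: r_3/r_2 = 2.568e-8/0.0001762 = 0.000145743, r_2/r_1 = 0.0001762/0.01459 = 0.0120768.
p ≈ ln(0.000145743)/ln(0.0120768) = -8.8337/-4.4165 ≈ 2.00.
So the convergence is quadratic (order 2).

2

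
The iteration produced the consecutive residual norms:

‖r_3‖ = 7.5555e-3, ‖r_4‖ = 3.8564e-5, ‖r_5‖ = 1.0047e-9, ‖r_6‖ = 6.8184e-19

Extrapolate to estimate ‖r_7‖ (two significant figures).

3.1e-37

First estimate the order: p ≈ ln(‖r_6‖/‖r_5‖) / ln(‖r_5‖/‖r_4‖) = ln(6.8184e-19/1.0047e-9)/ln(1.0047e-9/3.8564e-5) = ln(6.7865e-10)/ln(2.60528e-05) ≈ 2.0000.
Then ‖r_7‖ ≈ ‖r_6‖·(‖r_6‖/‖r_5‖)^p = 6.8184e-19·(6.7865e-10)^2.0000 = 6.8184e-19·4.60566e-19 ≈ 3.14e-37.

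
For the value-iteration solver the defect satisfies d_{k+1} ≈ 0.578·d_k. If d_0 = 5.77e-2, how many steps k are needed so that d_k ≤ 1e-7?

25

After k steps, d_k ≈ 5.77e-2·0.578^k.
Need 0.578^k ≤ 1e-7/5.77e-2 = 1.7331e-06.
k ≥ ln(1.7331e-06)/ln(0.578) = -13.2656/-0.54818 = 24.199.
Smallest integer k = 25.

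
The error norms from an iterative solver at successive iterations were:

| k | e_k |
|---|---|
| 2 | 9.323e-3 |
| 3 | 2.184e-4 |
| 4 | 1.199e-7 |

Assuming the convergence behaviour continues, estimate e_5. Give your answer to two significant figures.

First estimate the order: p ≈ ln(e_4/e_3) / ln(e_3/e_2) = ln(1.199e-7/2.184e-4)/ln(2.184e-4/9.323e-3) = ln(0.000548993)/ln(0.0234259) ≈ 1.9999.
Then e_5 ≈ e_4·(e_4/e_3)^p = 1.199e-7·(0.000548993)^1.9999 = 1.199e-7·3.0162e-07 ≈ 3.616e-14.

3.6e-14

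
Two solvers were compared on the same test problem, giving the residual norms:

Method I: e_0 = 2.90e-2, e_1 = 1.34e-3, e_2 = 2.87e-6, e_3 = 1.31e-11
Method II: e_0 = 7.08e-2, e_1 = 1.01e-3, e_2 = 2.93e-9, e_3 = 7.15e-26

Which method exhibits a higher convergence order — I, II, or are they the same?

Method I: p ≈ ln(1.31e-11/2.87e-6)/ln(2.87e-6/1.34e-3) ≈ 2.00.
Method II: p ≈ ln(7.15e-26/2.93e-9)/ln(2.93e-9/1.01e-3) ≈ 3.00.
Method II has the higher order (≈3.0 vs ≈2.0).

II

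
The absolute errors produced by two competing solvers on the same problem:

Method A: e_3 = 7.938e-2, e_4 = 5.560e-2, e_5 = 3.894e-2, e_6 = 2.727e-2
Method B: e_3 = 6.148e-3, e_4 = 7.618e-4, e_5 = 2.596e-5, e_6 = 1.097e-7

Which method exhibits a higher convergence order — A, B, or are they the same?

Method A: p ≈ ln(2.727e-2/3.894e-2)/ln(3.894e-2/5.560e-2) ≈ 1.00.
Method B: p ≈ ln(1.097e-7/2.596e-5)/ln(2.596e-5/7.618e-4) ≈ 1.62.
Method B has the higher order (≈1.6 vs ≈1.0).

B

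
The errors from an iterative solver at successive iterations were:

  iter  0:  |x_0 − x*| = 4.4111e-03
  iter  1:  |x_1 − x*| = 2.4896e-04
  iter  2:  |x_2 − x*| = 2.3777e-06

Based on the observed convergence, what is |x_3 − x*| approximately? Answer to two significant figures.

First estimate the order: p ≈ ln(|x_2 − x*|/|x_1 − x*|) / ln(|x_1 − x*|/|x_0 − x*|) = ln(2.3777e-06/2.4896e-04)/ln(2.4896e-04/4.4111e-03) = ln(0.00955053)/ln(0.0564394) ≈ 1.6180.
Then |x_3 − x*| ≈ |x_2 − x*|·(|x_2 − x*|/|x_1 − x*|)^p = 2.3777e-06·(0.00955053)^1.6180 = 2.3777e-06·0.000539119 ≈ 1.282e-09.

1.3e-9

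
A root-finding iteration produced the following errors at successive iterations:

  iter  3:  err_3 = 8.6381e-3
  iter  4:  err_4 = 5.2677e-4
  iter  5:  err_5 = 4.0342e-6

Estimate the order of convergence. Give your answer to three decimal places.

1.742

p ≈ ln(err_5/err_4) / ln(err_4/err_3)
  = ln(4.0342e-6/5.2677e-4) / ln(5.2677e-4/8.6381e-3)
  = ln(0.00765837) / ln(0.0609822)
  = -4.871956 / -2.797173 ≈ 1.741743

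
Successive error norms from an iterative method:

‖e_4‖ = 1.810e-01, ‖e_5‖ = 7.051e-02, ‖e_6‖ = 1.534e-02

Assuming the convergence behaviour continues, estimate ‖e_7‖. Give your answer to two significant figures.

1.3e-3

First estimate the order: p ≈ ln(‖e_6‖/‖e_5‖) / ln(‖e_5‖/‖e_4‖) = ln(1.534e-02/7.051e-02)/ln(7.051e-02/1.810e-01) = ln(0.217558)/ln(0.389558) ≈ 1.6179.
Then ‖e_7‖ ≈ ‖e_6‖·(‖e_6‖/‖e_5‖)^p = 1.534e-02·(0.217558)^1.6179 = 1.534e-02·0.084774 ≈ 0.0013.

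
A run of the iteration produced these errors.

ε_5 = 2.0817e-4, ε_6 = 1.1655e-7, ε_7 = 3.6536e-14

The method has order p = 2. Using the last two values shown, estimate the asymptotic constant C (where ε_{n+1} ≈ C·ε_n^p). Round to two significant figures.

C ≈ ε_7 / ε_6^2
  = 3.6536e-14 / (1.1655e-7)^2
  = 3.6536e-14 / 1.35839e-14 ≈ 2.6897

2.7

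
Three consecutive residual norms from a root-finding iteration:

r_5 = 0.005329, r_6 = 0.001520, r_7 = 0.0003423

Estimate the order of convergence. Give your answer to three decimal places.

p ≈ ln(r_7/r_6) / ln(r_6/r_5)
  = ln(0.0003423/0.001520) / ln(0.001520/0.005329)
  = ln(0.225197) / ln(0.285232)
  = -1.490780 / -1.254452 ≈ 1.188391

1.188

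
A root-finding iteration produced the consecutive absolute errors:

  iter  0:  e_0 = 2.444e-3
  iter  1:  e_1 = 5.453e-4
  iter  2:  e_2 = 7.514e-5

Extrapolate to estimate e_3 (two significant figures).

5.5e-6

First estimate the order: p ≈ ln(e_2/e_1) / ln(e_1/e_0) = ln(7.514e-5/5.453e-4)/ln(5.453e-4/2.444e-3) = ln(0.137796)/ln(0.223118) ≈ 1.3213.
Then e_3 ≈ e_2·(e_2/e_1)^p = 7.514e-5·(0.137796)^1.3213 = 7.514e-5·0.0728909 ≈ 5.477e-06.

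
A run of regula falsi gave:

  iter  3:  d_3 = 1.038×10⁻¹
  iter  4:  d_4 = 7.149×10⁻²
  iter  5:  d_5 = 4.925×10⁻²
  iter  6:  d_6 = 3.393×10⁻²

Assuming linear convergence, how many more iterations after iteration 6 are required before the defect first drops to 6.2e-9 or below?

42

Rate ρ ≈ d_6/d_5 = 3.393×10⁻²/4.925×10⁻² = 0.6889.
After j more steps, d_{6+j} ≈ 3.393×10⁻²·ρ^j; need ρ^j ≤ 6.2e-9/3.393×10⁻² = 1.82729e-07.
j ≥ ln(1.82729e-07)/ln(0.6889) = -15.5153/-0.37266 = 41.634.
So 42 more iterations are needed.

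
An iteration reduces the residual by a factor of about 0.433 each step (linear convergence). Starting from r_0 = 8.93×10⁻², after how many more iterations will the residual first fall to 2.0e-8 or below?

19

After k steps, r_k ≈ 8.93×10⁻²·0.433^k.
Need 0.433^k ≤ 2.0e-8/8.93×10⁻² = 2.23964e-07.
k ≥ ln(2.23964e-07)/ln(0.433) = -15.3118/-0.83702 = 18.293.
Smallest integer k = 19.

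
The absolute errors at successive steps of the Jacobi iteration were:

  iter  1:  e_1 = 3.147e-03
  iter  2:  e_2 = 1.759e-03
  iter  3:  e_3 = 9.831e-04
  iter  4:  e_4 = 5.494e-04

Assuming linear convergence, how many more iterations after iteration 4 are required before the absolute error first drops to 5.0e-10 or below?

24

Rate ρ ≈ e_4/e_3 = 5.494e-04/9.831e-04 = 0.5588.
After j more steps, e_{4+j} ≈ 5.494e-04·ρ^j; need ρ^j ≤ 5.0e-10/5.494e-04 = 9.10084e-07.
j ≥ ln(9.10084e-07)/ln(0.5588) = -13.9097/-0.58196 = 23.901.
So 24 more iterations are needed.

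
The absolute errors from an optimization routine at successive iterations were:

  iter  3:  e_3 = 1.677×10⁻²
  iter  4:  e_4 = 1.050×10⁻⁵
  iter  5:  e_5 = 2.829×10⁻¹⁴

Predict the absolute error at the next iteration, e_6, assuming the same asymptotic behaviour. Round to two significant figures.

3.4e-37

First estimate the order: p ≈ ln(e_5/e_4) / ln(e_4/e_3) = ln(2.829×10⁻¹⁴/1.050×10⁻⁵)/ln(1.050×10⁻⁵/1.677×10⁻²) = ln(2.69429e-09)/ln(0.000626118) ≈ 2.6752.
Then e_6 ≈ e_5·(e_5/e_4)^p = 2.829×10⁻¹⁴·(2.69429e-09)^2.6752 = 2.829×10⁻¹⁴·1.18775e-23 ≈ 3.36e-37.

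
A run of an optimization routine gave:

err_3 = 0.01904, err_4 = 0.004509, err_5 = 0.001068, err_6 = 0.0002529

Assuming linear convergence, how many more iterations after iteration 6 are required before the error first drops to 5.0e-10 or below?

10

Rate ρ ≈ err_6/err_5 = 0.0002529/0.001068 = 0.2368.
After j more steps, err_{6+j} ≈ 0.0002529·ρ^j; need ρ^j ≤ 5.0e-10/0.0002529 = 1.97707e-06.
j ≥ ln(1.97707e-06)/ln(0.2368) = -13.1339/-1.44054 = 9.117.
So 10 more iterations are needed.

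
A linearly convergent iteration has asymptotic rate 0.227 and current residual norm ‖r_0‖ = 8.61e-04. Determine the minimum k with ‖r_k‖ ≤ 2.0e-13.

After k steps, ‖r_k‖ ≈ 8.61e-04·0.227^k.
Need 0.227^k ≤ 2.0e-13/8.61e-04 = 2.32288e-10.
k ≥ ln(2.32288e-10)/ln(0.227) = -22.1830/-1.48281 = 14.960.
Smallest integer k = 15.

15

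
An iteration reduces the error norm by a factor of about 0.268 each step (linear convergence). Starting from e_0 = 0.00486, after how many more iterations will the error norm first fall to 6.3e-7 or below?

7

After k steps, e_k ≈ 0.00486·0.268^k.
Need 0.268^k ≤ 6.3e-7/0.00486 = 0.00012963.
k ≥ ln(0.00012963)/ln(0.268) = -8.9508/-1.31677 = 6.798.
Smallest integer k = 7.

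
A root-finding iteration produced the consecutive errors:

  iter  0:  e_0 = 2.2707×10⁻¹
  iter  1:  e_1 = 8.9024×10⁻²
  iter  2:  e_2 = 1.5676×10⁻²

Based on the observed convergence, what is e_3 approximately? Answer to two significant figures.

6.3e-4

First estimate the order: p ≈ ln(e_2/e_1) / ln(e_1/e_0) = ln(1.5676×10⁻²/8.9024×10⁻²)/ln(8.9024×10⁻²/2.2707×10⁻¹) = ln(0.176087)/ln(0.392055) ≈ 1.8548.
Then e_3 ≈ e_2·(e_2/e_1)^p = 1.5676×10⁻²·(0.176087)^1.8548 = 1.5676×10⁻²·0.0399002 ≈ 0.0006255.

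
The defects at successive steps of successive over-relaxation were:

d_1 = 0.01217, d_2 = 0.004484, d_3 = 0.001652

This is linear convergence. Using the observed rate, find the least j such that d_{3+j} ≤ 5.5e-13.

22

Rate ρ ≈ d_3/d_2 = 0.001652/0.004484 = 0.3684.
After j more steps, d_{3+j} ≈ 0.001652·ρ^j; need ρ^j ≤ 5.5e-13/0.001652 = 3.3293e-10.
j ≥ ln(3.3293e-10)/ln(0.3684) = -21.8231/-0.99859 = 21.854.
So 22 more iterations are needed.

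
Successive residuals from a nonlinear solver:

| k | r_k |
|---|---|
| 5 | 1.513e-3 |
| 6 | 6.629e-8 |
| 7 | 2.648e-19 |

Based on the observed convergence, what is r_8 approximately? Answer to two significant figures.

4.1e-49

First estimate the order: p ≈ ln(r_7/r_6) / ln(r_6/r_5) = ln(2.648e-19/6.629e-8)/ln(6.629e-8/1.513e-3) = ln(3.99457e-12)/ln(4.38136e-05) ≈ 2.6153.
Then r_8 ≈ r_7·(r_7/r_6)^p = 2.648e-19·(3.99457e-12)^2.6153 = 2.648e-19·1.54677e-30 ≈ 4.096e-49.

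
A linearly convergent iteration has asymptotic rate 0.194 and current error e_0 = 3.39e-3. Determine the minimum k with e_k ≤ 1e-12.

14

After k steps, e_k ≈ 3.39e-3·0.194^k.
Need 0.194^k ≤ 1e-12/3.39e-3 = 2.94985e-10.
k ≥ ln(2.94985e-10)/ln(0.194) = -21.9441/-1.63990 = 13.381.
Smallest integer k = 14.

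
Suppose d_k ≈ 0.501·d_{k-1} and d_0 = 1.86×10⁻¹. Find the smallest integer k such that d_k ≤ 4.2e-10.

29

After k steps, d_k ≈ 1.86×10⁻¹·0.501^k.
Need 0.501^k ≤ 4.2e-10/1.86×10⁻¹ = 2.25806e-09.
k ≥ ln(2.25806e-09)/ln(0.501) = -19.9088/-0.69115 = 28.805.
Smallest integer k = 29.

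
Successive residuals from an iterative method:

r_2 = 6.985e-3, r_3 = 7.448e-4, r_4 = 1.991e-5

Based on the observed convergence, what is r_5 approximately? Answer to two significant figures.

5.7e-8

First estimate the order: p ≈ ln(r_4/r_3) / ln(r_3/r_2) = ln(1.991e-5/7.448e-4)/ln(7.448e-4/6.985e-3) = ln(0.026732)/ln(0.106628) ≈ 1.6181.
Then r_5 ≈ r_4·(r_4/r_3)^p = 1.991e-5·(0.026732)^1.6181 = 1.991e-5·0.00284957 ≈ 5.673e-08.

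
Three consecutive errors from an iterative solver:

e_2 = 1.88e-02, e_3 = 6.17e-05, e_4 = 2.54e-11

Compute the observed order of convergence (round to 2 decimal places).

2.57

p ≈ ln(e_4/e_3) / ln(e_3/e_2)
  = ln(2.54e-11/6.17e-05) / ln(6.17e-05/1.88e-02)
  = ln(4.11669e-07) / ln(0.00328191)
  = -14.70305 / -5.71933 ≈ 2.57076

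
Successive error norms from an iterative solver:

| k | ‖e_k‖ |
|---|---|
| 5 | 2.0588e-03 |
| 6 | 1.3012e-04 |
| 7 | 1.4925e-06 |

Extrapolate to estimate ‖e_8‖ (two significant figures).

1.1e-9

First estimate the order: p ≈ ln(‖e_7‖/‖e_6‖) / ln(‖e_6‖/‖e_5‖) = ln(1.4925e-06/1.3012e-04)/ln(1.3012e-04/2.0588e-03) = ln(0.0114702)/ln(0.0632019) ≈ 1.6180.
Then ‖e_8‖ ≈ ‖e_7‖·(‖e_7‖/‖e_6‖)^p = 1.4925e-06·(0.0114702)^1.6180 = 1.4925e-06·0.00072508 ≈ 1.082e-09.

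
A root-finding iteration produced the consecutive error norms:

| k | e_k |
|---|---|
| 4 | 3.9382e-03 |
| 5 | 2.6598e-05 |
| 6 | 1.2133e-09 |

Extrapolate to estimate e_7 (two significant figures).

First estimate the order: p ≈ ln(e_6/e_5) / ln(e_5/e_4) = ln(1.2133e-09/2.6598e-05)/ln(2.6598e-05/3.9382e-03) = ln(4.56162e-05)/ln(0.00675385) ≈ 2.0000.
Then e_7 ≈ e_6·(e_6/e_5)^p = 1.2133e-09·(4.56162e-05)^2.0000 = 1.2133e-09·2.08084e-09 ≈ 2.525e-18.

2.5e-18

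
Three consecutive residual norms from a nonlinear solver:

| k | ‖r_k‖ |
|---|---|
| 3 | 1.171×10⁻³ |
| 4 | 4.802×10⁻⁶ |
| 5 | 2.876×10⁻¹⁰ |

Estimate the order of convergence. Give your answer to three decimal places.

1.769

p ≈ ln(‖r_5‖/‖r_4‖) / ln(‖r_4‖/‖r_3‖)
  = ln(2.876×10⁻¹⁰/4.802×10⁻⁶) / ln(4.802×10⁻⁶/1.171×10⁻³)
  = ln(5.98917e-05) / ln(0.00410077)
  = -9.722973 / -5.496581 ≈ 1.768913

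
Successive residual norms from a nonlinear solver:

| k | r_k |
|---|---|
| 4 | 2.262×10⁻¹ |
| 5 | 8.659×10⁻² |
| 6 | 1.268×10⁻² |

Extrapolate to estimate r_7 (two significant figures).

First estimate the order: p ≈ ln(r_6/r_5) / ln(r_5/r_4) = ln(1.268×10⁻²/8.659×10⁻²)/ln(8.659×10⁻²/2.262×10⁻¹) = ln(0.146437)/ln(0.382803) ≈ 2.0007.
Then r_7 ≈ r_6·(r_6/r_5)^p = 1.268×10⁻²·(0.146437)^2.0007 = 1.268×10⁻²·0.021415 ≈ 0.0002715.

2.7e-4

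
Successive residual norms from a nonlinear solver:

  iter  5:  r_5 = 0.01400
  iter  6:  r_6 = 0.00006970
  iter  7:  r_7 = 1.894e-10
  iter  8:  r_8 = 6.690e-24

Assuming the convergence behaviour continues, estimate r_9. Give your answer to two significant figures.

First estimate the order: p ≈ ln(r_8/r_7) / ln(r_7/r_6) = ln(6.690e-24/1.894e-10)/ln(1.894e-10/0.00006970) = ln(3.53221e-14)/ln(2.71736e-06) ≈ 2.4169.
Then r_9 ≈ r_8·(r_8/r_7)^p = 6.690e-24·(3.53221e-14)^2.4169 = 6.690e-24·3.07591e-33 ≈ 2.058e-56.

2.1e-56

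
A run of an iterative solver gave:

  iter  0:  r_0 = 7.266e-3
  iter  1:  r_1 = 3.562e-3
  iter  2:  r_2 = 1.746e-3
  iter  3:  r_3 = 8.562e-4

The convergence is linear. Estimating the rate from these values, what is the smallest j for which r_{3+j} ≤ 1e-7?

13

Rate ρ ≈ r_3/r_2 = 8.562e-4/1.746e-3 = 0.4904.
After j more steps, r_{3+j} ≈ 8.562e-4·ρ^j; need ρ^j ≤ 1e-7/8.562e-4 = 0.000116795.
j ≥ ln(0.000116795)/ln(0.4904) = -9.0551/-0.71253 = 12.708.
So 13 more iterations are needed.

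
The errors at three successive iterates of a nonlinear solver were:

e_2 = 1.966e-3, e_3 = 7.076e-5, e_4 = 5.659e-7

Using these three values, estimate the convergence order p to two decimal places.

1.45

p ≈ ln(e_4/e_3) / ln(e_3/e_2)
  = ln(5.659e-7/7.076e-5) / ln(7.076e-5/1.966e-3)
  = ln(0.00799746) / ln(0.0359919)
  = -4.82863 / -3.32446 ≈ 1.45246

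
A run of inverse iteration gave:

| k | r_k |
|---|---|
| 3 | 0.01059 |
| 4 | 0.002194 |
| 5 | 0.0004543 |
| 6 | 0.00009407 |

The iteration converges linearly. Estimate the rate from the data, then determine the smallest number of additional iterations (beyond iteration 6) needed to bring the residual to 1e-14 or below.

Rate ρ ≈ r_6/r_5 = 0.00009407/0.0004543 = 0.2071.
After j more steps, r_{6+j} ≈ 0.00009407·ρ^j; need ρ^j ≤ 1e-14/0.00009407 = 1.06304e-10.
j ≥ ln(1.06304e-10)/ln(0.2071) = -22.9647/-1.57455 = 14.585.
So 15 more iterations are needed.

15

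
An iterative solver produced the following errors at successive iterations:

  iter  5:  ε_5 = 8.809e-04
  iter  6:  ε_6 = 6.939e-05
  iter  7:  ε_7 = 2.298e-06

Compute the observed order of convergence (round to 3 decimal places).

p ≈ ln(ε_7/ε_6) / ln(ε_6/ε_5)
  = ln(2.298e-06/6.939e-05) / ln(6.939e-05/8.809e-04)
  = ln(0.0331172) / ln(0.0787717)
  = -3.407702 / -2.541201 ≈ 1.340981

1.341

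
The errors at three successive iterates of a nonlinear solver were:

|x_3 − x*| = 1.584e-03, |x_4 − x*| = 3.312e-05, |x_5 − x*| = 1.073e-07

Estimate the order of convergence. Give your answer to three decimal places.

p ≈ ln(|x_5 − x*|/|x_4 − x*|) / ln(|x_4 − x*|/|x_3 − x*|)
  = ln(1.073e-07/3.312e-05) / ln(3.312e-05/1.584e-03)
  = ln(0.00323973) / ln(0.0209091)
  = -5.732265 / -3.867571 ≈ 1.482136

1.482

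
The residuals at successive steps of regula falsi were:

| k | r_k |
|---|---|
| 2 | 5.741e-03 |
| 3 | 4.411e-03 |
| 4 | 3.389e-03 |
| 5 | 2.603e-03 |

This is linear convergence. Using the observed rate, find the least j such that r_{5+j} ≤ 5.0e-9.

50

Rate ρ ≈ r_5/r_4 = 2.603e-03/3.389e-03 = 0.7681.
After j more steps, r_{5+j} ≈ 2.603e-03·ρ^j; need ρ^j ≤ 5.0e-9/2.603e-03 = 1.92086e-06.
j ≥ ln(1.92086e-06)/ln(0.7681) = -13.1627/-0.26384 = 49.889.
So 50 more iterations are needed.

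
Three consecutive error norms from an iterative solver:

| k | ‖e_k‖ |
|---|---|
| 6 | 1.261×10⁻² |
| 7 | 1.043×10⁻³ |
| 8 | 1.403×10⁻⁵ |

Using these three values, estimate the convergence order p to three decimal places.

1.729

p ≈ ln(‖e_8‖/‖e_7‖) / ln(‖e_7‖/‖e_6‖)
  = ln(1.403×10⁻⁵/1.043×10⁻³) / ln(1.043×10⁻³/1.261×10⁻²)
  = ln(0.0134516) / ln(0.0827121)
  = -4.308657 / -2.492389 ≈ 1.728726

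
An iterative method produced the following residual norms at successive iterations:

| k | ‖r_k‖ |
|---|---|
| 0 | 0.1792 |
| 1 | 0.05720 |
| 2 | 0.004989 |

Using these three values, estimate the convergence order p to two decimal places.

p ≈ ln(‖r_2‖/‖r_1‖) / ln(‖r_1‖/‖r_0‖)
  = ln(0.004989/0.05720) / ln(0.05720/0.1792)
  = ln(0.0872203) / ln(0.319196)
  = -2.43932 / -1.14195 ≈ 2.13610

2.14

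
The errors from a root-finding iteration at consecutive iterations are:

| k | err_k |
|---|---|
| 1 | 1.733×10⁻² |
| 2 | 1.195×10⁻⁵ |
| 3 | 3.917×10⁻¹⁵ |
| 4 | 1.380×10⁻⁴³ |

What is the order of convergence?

3

Consecutive ratios: err_4/err_3 = 1.380×10⁻⁴³/3.917×10⁻¹⁵ = 3.5231e-29, err_3/err_2 = 3.917×10⁻¹⁵/1.195×10⁻⁵ = 3.27782e-10.
p ≈ ln(3.5231e-29)/ln(3.27782e-10) = -65.5156/-21.8387 ≈ 3.00.
So the convergence is cubic (order 3).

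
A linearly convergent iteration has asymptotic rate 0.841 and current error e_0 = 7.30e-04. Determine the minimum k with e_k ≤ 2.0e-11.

After k steps, e_k ≈ 7.30e-04·0.841^k.
Need 0.841^k ≤ 2.0e-11/7.30e-04 = 2.73973e-08.
k ≥ ln(2.73973e-08)/ln(0.841) = -17.4128/-0.17316 = 100.559.
Smallest integer k = 101.

101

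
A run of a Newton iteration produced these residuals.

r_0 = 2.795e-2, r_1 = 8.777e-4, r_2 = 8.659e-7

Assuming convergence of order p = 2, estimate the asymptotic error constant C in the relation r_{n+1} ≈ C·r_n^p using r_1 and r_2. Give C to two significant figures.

C ≈ r_2 / r_1^2
  = 8.659e-7 / (8.777e-4)^2
  = 8.659e-7 / 7.70357e-07 ≈ 1.124

1.1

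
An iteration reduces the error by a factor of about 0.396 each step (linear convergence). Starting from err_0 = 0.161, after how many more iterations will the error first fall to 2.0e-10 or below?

23

After k steps, err_k ≈ 0.161·0.396^k.
Need 0.396^k ≤ 2.0e-10/0.161 = 1.24224e-09.
k ≥ ln(1.24224e-09)/ln(0.396) = -20.5063/-0.92634 = 22.137.
Smallest integer k = 23.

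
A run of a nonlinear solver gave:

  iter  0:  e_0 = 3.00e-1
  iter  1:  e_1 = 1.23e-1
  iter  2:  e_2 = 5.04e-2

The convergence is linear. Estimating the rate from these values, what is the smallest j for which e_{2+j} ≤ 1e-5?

Rate ρ ≈ e_2/e_1 = 5.04e-2/1.23e-1 = 0.4098.
After j more steps, e_{2+j} ≈ 5.04e-2·ρ^j; need ρ^j ≤ 1e-5/5.04e-2 = 0.000198413.
j ≥ ln(0.000198413)/ln(0.4098) = -8.5252/-0.89209 = 9.556.
So 10 more iterations are needed.

10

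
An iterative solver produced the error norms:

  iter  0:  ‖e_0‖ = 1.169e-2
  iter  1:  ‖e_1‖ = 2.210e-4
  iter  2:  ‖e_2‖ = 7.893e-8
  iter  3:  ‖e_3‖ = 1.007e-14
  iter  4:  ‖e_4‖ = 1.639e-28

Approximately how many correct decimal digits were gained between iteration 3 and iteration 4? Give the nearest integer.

Digits gained ≈ log₁₀(‖e_3‖/‖e_4‖) = log₁₀(1.007e-14/1.639e-28) = log₁₀(6.14399e+13) ≈ 13.788.

14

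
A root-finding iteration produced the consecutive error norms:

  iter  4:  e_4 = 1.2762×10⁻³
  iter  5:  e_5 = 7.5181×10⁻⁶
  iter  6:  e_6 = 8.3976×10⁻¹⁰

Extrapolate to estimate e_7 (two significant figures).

First estimate the order: p ≈ ln(e_6/e_5) / ln(e_5/e_4) = ln(8.3976×10⁻¹⁰/7.5181×10⁻⁶)/ln(7.5181×10⁻⁶/1.2762×10⁻³) = ln(0.000111698)/ln(0.005891) ≈ 1.7723.
Then e_7 ≈ e_6·(e_6/e_5)^p = 8.3976×10⁻¹⁰·(0.000111698)^1.7723 = 8.3976×10⁻¹⁰·9.9072e-08 ≈ 8.32e-17.

8.3e-17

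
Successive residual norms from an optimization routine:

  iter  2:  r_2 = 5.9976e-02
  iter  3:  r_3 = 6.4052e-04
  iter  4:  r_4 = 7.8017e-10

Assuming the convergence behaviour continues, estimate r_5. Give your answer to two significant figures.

1.4e-27

First estimate the order: p ≈ ln(r_4/r_3) / ln(r_3/r_2) = ln(7.8017e-10/6.4052e-04)/ln(6.4052e-04/5.9976e-02) = ln(1.21803e-06)/ln(0.0106796) ≈ 3.0000.
Then r_5 ≈ r_4·(r_4/r_3)^p = 7.8017e-10·(1.21803e-06)^3.0000 = 7.8017e-10·1.80707e-18 ≈ 1.41e-27.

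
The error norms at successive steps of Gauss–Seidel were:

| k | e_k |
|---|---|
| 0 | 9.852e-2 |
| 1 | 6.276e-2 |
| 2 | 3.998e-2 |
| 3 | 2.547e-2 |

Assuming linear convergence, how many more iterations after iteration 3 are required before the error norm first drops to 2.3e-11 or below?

Rate ρ ≈ e_3/e_2 = 2.547e-2/3.998e-2 = 0.6371.
After j more steps, e_{3+j} ≈ 2.547e-2·ρ^j; need ρ^j ≤ 2.3e-11/2.547e-2 = 9.03023e-10.
j ≥ ln(9.03023e-10)/ln(0.6371) = -20.8253/-0.45083 = 46.193.
So 47 more iterations are needed.

47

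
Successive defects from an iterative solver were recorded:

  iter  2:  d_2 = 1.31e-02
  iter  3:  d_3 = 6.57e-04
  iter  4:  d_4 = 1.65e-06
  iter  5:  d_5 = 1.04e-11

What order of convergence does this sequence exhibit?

Consecutive ratios: d_5/d_4 = 1.04e-11/1.65e-06 = 6.30303e-06, d_4/d_3 = 1.65e-06/6.57e-04 = 0.00251142.
p ≈ ln(6.30303e-06)/ln(0.00251142) = -11.9745/-5.9869 ≈ 2.00.
So the convergence is quadratic (order 2).

2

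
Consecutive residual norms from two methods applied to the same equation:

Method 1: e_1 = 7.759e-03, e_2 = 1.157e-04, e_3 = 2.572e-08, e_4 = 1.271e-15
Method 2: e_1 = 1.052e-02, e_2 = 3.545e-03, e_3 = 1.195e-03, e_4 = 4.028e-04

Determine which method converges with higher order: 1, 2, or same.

Method 1: p ≈ ln(1.271e-15/2.572e-08)/ln(2.572e-08/1.157e-04) ≈ 2.00.
Method 2: p ≈ ln(4.028e-04/1.195e-03)/ln(1.195e-03/3.545e-03) ≈ 1.00.
Method 1 has the higher order (≈2.0 vs ≈1.0).

1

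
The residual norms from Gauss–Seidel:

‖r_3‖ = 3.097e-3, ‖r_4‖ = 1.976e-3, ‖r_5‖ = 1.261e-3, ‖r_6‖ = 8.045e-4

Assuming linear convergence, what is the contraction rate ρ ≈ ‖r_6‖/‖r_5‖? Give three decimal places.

0.638

ρ ≈ ‖r_6‖/‖r_5‖ = 8.045e-4/1.261e-3 = 0.63799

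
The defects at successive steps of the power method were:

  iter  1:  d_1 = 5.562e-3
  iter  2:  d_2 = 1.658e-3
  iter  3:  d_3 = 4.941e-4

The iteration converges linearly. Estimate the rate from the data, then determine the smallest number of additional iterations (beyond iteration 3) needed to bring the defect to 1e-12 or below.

Rate ρ ≈ d_3/d_2 = 4.941e-4/1.658e-3 = 0.2980.
After j more steps, d_{3+j} ≈ 4.941e-4·ρ^j; need ρ^j ≤ 1e-12/4.941e-4 = 2.02388e-09.
j ≥ ln(2.02388e-09)/ln(0.2980) = -20.0182/-1.21066 = 16.535.
So 17 more iterations are needed.

17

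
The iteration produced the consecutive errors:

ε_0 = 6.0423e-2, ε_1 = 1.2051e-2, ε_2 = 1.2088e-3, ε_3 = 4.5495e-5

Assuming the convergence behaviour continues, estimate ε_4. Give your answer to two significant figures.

4.2e-7

First estimate the order: p ≈ ln(ε_3/ε_2) / ln(ε_2/ε_1) = ln(4.5495e-5/1.2088e-3)/ln(1.2088e-3/1.2051e-2) = ln(0.0376365)/ln(0.100307) ≈ 1.4263.
Then ε_4 ≈ ε_3·(ε_3/ε_2)^p = 4.5495e-5·(0.0376365)^1.4263 = 4.5495e-5·0.00929804 ≈ 4.23e-07.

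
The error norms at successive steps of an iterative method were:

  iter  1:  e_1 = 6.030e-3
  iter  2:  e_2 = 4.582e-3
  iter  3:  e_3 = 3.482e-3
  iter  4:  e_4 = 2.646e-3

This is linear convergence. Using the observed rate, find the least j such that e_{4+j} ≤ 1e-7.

38

Rate ρ ≈ e_4/e_3 = 2.646e-3/3.482e-3 = 0.7599.
After j more steps, e_{4+j} ≈ 2.646e-3·ρ^j; need ρ^j ≤ 1e-7/2.646e-3 = 3.77929e-05.
j ≥ ln(3.77929e-05)/ln(0.7599) = -10.1834/-0.27457 = 37.089.
So 38 more iterations are needed.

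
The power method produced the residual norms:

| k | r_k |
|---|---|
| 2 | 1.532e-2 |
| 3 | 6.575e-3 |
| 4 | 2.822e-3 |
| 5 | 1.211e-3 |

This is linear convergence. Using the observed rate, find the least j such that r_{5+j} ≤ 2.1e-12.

Rate ρ ≈ r_5/r_4 = 1.211e-3/2.822e-3 = 0.4291.
After j more steps, r_{5+j} ≈ 1.211e-3·ρ^j; need ρ^j ≤ 2.1e-12/1.211e-3 = 1.7341e-09.
j ≥ ln(1.7341e-09)/ln(0.4291) = -20.1728/-0.84607 = 23.843.
So 24 more iterations are needed.

24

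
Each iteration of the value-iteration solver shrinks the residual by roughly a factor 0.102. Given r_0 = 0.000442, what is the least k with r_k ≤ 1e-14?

11

After k steps, r_k ≈ 0.000442·0.102^k.
Need 0.102^k ≤ 1e-14/0.000442 = 2.26244e-11.
k ≥ ln(2.26244e-11)/ln(0.102) = -24.5120/-2.28278 = 10.738.
Smallest integer k = 11.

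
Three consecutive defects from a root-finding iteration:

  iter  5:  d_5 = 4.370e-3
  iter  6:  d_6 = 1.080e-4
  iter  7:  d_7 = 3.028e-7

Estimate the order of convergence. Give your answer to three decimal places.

1.588

p ≈ ln(d_7/d_6) / ln(d_6/d_5)
  = ln(3.028e-7/1.080e-4) / ln(1.080e-4/4.370e-3)
  = ln(0.0028037) / ln(0.024714)
  = -5.876815 / -3.700385 ≈ 1.588163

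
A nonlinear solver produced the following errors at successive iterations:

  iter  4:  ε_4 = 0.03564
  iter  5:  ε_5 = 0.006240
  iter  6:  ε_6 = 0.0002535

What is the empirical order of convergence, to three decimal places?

1.838

p ≈ ln(ε_6/ε_5) / ln(ε_5/ε_4)
  = ln(0.0002535/0.006240) / ln(0.006240/0.03564)
  = ln(0.040625) / ln(0.175084)
  = -3.203372 / -1.742489 ≈ 1.838389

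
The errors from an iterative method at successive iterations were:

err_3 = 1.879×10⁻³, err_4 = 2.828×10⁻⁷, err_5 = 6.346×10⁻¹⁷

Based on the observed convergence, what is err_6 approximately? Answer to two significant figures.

2.8e-41

First estimate the order: p ≈ ln(err_5/err_4) / ln(err_4/err_3) = ln(6.346×10⁻¹⁷/2.828×10⁻⁷)/ln(2.828×10⁻⁷/1.879×10⁻³) = ln(2.24399e-10)/ln(0.000150506) ≈ 2.5243.
Then err_6 ≈ err_5·(err_5/err_4)^p = 6.346×10⁻¹⁷·(2.24399e-10)^2.5243 = 6.346×10⁻¹⁷·4.39625e-25 ≈ 2.79e-41.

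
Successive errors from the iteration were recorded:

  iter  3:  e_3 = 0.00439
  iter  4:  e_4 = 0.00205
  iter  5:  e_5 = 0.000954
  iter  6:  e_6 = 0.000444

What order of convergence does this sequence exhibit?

1

Consecutive ratios: e_6/e_5 = 0.000444/0.000954 = 0.465409, e_5/e_4 = 0.000954/0.00205 = 0.465366.
p ≈ ln(0.465409)/ln(0.465366) = -0.7648/-0.7649 ≈ 1.00.
So the convergence is linear (order 1).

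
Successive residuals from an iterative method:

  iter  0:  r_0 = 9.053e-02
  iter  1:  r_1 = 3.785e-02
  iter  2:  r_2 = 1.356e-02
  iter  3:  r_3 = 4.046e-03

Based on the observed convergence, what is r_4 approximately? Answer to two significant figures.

9.7e-4

First estimate the order: p ≈ ln(r_3/r_2) / ln(r_2/r_1) = ln(4.046e-03/1.356e-02)/ln(1.356e-02/3.785e-02) = ln(0.298378)/ln(0.358256) ≈ 1.1782.
Then r_4 ≈ r_3·(r_3/r_2)^p = 4.046e-03·(0.298378)^1.1782 = 4.046e-03·0.240531 ≈ 0.0009732.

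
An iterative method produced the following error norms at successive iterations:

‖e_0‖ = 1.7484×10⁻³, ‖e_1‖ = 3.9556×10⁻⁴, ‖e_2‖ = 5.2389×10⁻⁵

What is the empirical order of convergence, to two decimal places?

p ≈ ln(‖e_2‖/‖e_1‖) / ln(‖e_1‖/‖e_0‖)
  = ln(5.2389×10⁻⁵/3.9556×10⁻⁴) / ln(3.9556×10⁻⁴/1.7484×10⁻³)
  = ln(0.132443) / ln(0.226241)
  = -2.02160 / -1.48615 ≈ 1.36029

1.36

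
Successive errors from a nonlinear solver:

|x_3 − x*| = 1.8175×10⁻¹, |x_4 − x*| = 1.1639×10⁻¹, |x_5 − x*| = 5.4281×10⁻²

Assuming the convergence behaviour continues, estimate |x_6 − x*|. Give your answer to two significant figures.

First estimate the order: p ≈ ln(|x_5 − x*|/|x_4 − x*|) / ln(|x_4 − x*|/|x_3 − x*|) = ln(5.4281×10⁻²/1.1639×10⁻¹)/ln(1.1639×10⁻¹/1.8175×10⁻¹) = ln(0.466372)/ln(0.640385) ≈ 1.7115.
Then |x_6 − x*| ≈ |x_5 − x*|·(|x_5 − x*|/|x_4 − x*|)^p = 5.4281×10⁻²·(0.466372)^1.7115 = 5.4281×10⁻²·0.271041 ≈ 0.01471.

1.5e-2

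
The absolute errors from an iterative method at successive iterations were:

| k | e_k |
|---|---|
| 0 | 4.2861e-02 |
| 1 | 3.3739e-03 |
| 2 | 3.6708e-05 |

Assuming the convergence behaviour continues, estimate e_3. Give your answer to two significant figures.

First estimate the order: p ≈ ln(e_2/e_1) / ln(e_1/e_0) = ln(3.6708e-05/3.3739e-03)/ln(3.3739e-03/4.2861e-02) = ln(0.01088)/ln(0.0787172) ≈ 1.7785.
Then e_3 ≈ e_2·(e_2/e_1)^p = 3.6708e-05·(0.01088)^1.7785 = 3.6708e-05·0.000322214 ≈ 1.183e-08.

1.2e-8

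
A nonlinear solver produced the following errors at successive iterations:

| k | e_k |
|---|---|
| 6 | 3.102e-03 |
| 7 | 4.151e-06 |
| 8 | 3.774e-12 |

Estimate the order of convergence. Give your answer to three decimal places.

p ≈ ln(e_8/e_7) / ln(e_7/e_6)
  = ln(3.774e-12/4.151e-06) / ln(4.151e-06/3.102e-03)
  = ln(9.09179e-07) / ln(0.00133817)
  = -13.910724 / -6.616452 ≈ 2.102445

2.102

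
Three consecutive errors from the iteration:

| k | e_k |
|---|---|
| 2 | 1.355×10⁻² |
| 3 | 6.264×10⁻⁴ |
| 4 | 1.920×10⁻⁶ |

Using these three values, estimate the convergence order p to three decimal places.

1.883

p ≈ ln(e_4/e_3) / ln(e_3/e_2)
  = ln(1.920×10⁻⁶/6.264×10⁻⁴) / ln(6.264×10⁻⁴/1.355×10⁻²)
  = ln(0.00306513) / ln(0.0462288)
  = -5.787665 / -3.074152 ≈ 1.882687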